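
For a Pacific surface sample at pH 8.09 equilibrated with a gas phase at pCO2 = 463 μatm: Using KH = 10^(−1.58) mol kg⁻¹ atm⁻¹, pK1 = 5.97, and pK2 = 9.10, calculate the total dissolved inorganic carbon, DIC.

[CO2*] = KH · pCO2 = 10^(−1.58) × 463×10^-6 = 1.218×10^-5 mol/kg
α₀ = 1/(1 + K1/[H⁺] + K1K2/[H⁺]²) = 1/(1 + 10^+2.12 + 10^+1.11) = 0.006863
DIC = [CO2*]/α₀ = 1.218×10^-5 / 0.006863 = 1.77 mmol/kg

DIC = 1.77 mmol/kg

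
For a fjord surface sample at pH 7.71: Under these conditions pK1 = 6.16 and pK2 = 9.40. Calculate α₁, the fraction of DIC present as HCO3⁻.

α₁ = 1 / (1 + [H⁺]/K1 + K2/[H⁺]) = 1 / (1 + 10^-1.55 + 10^-1.69)
   = 1 / (1 + 0.028184 + 0.020417) = 1/1.0486 = 0.9537

α₁ = 0.954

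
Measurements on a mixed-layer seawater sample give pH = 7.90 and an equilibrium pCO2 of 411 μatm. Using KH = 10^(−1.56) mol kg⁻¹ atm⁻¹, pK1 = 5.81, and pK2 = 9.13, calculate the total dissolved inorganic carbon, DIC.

[CO2*] = KH · pCO2 = 10^(−1.56) × 411×10^-6 = 1.132×10^-5 mol/kg
α₀ = 1/(1 + K1/[H⁺] + K1K2/[H⁺]²) = 1/(1 + 10^+2.09 + 10^+0.86) = 0.007618
DIC = [CO2*]/α₀ = 1.132×10^-5 / 0.007618 = 1.49 mmol/kg

DIC = 1.49 mmol/kg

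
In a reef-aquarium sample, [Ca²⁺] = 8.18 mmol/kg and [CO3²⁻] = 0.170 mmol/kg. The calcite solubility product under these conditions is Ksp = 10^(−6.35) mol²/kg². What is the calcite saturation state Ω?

Ksp = 10^(−6.35) = 4.467×10^-7
Ω = [Ca²⁺][CO3²⁻]/Ksp = (8.18×10^-3)(0.170×10^-3) / 4.467×10^-7 = 3.11

Ω = 3.11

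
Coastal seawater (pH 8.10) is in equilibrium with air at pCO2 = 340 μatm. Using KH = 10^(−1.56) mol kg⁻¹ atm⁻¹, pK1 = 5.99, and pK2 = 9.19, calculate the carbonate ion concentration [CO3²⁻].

[CO2*] = KH · pCO2 = 10^(−1.56) × 340×10^-6 = 9.364×10^-6 mol/kg
α₀ = 1/(1 + K1/[H⁺] + K1K2/[H⁺]²) = 1/(1 + 10^+2.11 + 10^+1.02) = 0.007128
DIC = [CO2*]/α₀ = 9.364×10^-6 / 0.007128 = 1.314 mmol/kg
[CO3²⁻] = α₂·DIC; α₂ = 0.07464, so [CO3²⁻] = 0.07464 × 1.314 = 0.0981 mmol/kg

[CO3²⁻] = 0.0981 mmol/kg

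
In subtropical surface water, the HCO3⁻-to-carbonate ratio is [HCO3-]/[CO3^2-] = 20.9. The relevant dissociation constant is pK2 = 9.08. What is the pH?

pH = 7.76

From K2 = [H⁺][CO3^2-]/[HCO3-]:  pH = pK2 − log₁₀([HCO3-]/[CO3^2-])
log₁₀(20.9) = +1.320
pH = 9.08 − (+1.320) = 7.76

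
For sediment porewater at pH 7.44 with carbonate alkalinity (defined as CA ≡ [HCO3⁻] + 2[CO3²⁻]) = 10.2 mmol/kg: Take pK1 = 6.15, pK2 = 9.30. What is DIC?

DIC = 10.6 mmol/kg

CA = [HCO3⁻] + 2[CO3²⁻] = (α₁ + 2α₂)·DIC
At pH 7.44: [H⁺]/K1 = 10^-1.29 = 0.051286, K2/[H⁺] = 10^-1.86 = 0.013804
α₁ = 1/(1 + 0.051286 + 0.013804) = 1/1.0651 = 0.9389; α₂ = α₁·K2/[H⁺] = 0.01296
α₁ + 2α₂ = 0.9648
DIC = CA / (α₁ + 2α₂) = 10.2 / 0.9648 = 10.6 mmol/kg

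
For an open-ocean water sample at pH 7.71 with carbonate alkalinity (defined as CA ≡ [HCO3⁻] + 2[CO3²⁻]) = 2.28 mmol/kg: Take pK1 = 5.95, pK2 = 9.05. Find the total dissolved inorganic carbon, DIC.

DIC = 2.22 mmol/kg

CA = [HCO3⁻] + 2[CO3²⁻] = (α₁ + 2α₂)·DIC
At pH 7.71: [H⁺]/K1 = 10^-1.76 = 0.017378, K2/[H⁺] = 10^-1.34 = 0.045709
α₁ = 1/(1 + 0.017378 + 0.045709) = 1/1.0631 = 0.9407; α₂ = α₁·K2/[H⁺] = 0.04300
α₁ + 2α₂ = 1.0266
DIC = CA / (α₁ + 2α₂) = 2.28 / 1.0266 = 2.22 mmol/kg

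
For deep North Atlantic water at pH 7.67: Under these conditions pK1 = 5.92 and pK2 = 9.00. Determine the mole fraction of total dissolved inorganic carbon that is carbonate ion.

α₂ = 1 / (1 + [H⁺]/K2 + [H⁺]²/(K1K2)) = 1 / (1 + 10^+1.33 + 10^-0.42)
   = 1 / (1 + 21.380 + 0.38019) = 1/22.760 = 0.04394

α₂ = 0.0439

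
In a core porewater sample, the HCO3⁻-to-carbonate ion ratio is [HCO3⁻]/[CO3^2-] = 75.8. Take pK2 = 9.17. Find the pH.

From K2 = [H⁺][CO3^2-]/[HCO3⁻]:  pH = pK2 − log₁₀([HCO3⁻]/[CO3^2-])
log₁₀(75.8) = +1.880
pH = 9.17 − (+1.880) = 7.29

pH = 7.29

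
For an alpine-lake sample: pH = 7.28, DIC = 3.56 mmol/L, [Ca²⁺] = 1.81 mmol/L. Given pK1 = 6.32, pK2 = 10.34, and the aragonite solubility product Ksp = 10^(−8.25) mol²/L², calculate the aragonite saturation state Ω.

Ω = 0.899

α₂ = 1 / (1 + [H⁺]/K2 + [H⁺]²/(K1K2)) = 1 / (1 + 10^+3.06 + 10^+2.10)
   = 1 / (1 + 1148.2 + 125.89) = 1/1275.0 = 0.0007843
[CO3²⁻] = α₂ × DIC = 0.0007843 × 3.56 = 0.002792 mmol/L = 2.792 μmol/L
Ksp = 10^(−8.25) = 5.623×10^-9
Ω = [Ca²⁺][CO3²⁻]/Ksp = (1.81×10^-3)(2.792×10^-6) / 5.623×10^-9 = 0.899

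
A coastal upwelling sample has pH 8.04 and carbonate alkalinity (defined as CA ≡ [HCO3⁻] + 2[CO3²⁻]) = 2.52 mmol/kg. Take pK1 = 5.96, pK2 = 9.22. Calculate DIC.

DIC = 2.39 mmol/kg

CA = [HCO3⁻] + 2[CO3²⁻] = (α₁ + 2α₂)·DIC
At pH 8.04: [H⁺]/K1 = 10^-2.08 = 0.0083176, K2/[H⁺] = 10^-1.18 = 0.066069
α₁ = 1/(1 + 0.0083176 + 0.066069) = 1/1.0744 = 0.9308; α₂ = α₁·K2/[H⁺] = 0.06149
α₁ + 2α₂ = 1.0538
DIC = CA / (α₁ + 2α₂) = 2.52 / 1.0538 = 2.39 mmol/kg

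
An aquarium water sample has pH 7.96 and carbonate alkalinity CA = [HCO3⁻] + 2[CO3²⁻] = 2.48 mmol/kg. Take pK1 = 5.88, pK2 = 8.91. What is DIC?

DIC = 2.27 mmol/kg

CA = [HCO3⁻] + 2[CO3²⁻] = (α₁ + 2α₂)·DIC
At pH 7.96: [H⁺]/K1 = 10^-2.08 = 0.0083176, K2/[H⁺] = 10^-0.95 = 0.11220
α₁ = 1/(1 + 0.0083176 + 0.11220) = 1/1.1205 = 0.8924; α₂ = α₁·K2/[H⁺] = 0.1001
α₁ + 2α₂ = 1.0927
DIC = CA / (α₁ + 2α₂) = 2.48 / 1.0927 = 2.27 mmol/kg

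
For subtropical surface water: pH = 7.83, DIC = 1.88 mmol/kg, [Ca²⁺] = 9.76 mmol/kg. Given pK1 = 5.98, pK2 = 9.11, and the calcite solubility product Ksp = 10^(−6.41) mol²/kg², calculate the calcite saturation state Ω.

α₂ = 1 / (1 + [H⁺]/K2 + [H⁺]²/(K1K2)) = 1 / (1 + 10^+1.28 + 10^-0.57)
   = 1 / (1 + 19.055 + 0.26915) = 1/20.324 = 0.04920
[CO3²⁻] = α₂ × DIC = 0.04920 × 1.88 = 0.09250 mmol/kg
Ksp = 10^(−6.41) = 3.890×10^-7
Ω = [Ca²⁺][CO3²⁻]/Ksp = (9.76×10^-3)(9.250×10^-5) / 3.890×10^-7 = 2.32

Ω = 2.32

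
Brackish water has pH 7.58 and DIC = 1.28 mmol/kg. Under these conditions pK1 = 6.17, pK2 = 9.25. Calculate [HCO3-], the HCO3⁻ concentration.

[HCO3⁻] = 1.21 mmol/kg

α₁ = 1 / (1 + [H⁺]/K1 + K2/[H⁺]) = 1 / (1 + 10^-1.41 + 10^-1.67)
   = 1 / (1 + 0.038905 + 0.021380) = 1/1.0603 = 0.9431
[HCO3⁻] = α₁ × DIC = 0.9431 × 1.28 = 1.21 mmol/kg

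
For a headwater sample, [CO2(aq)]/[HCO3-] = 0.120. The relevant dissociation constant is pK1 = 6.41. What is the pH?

From K1 = [H⁺][HCO3-]/[CO2(aq)]:  pH = pK1 − log₁₀([CO2(aq)]/[HCO3-])
log₁₀(0.120) = -0.921
pH = 6.41 − (-0.921) = 7.33

pH = 7.33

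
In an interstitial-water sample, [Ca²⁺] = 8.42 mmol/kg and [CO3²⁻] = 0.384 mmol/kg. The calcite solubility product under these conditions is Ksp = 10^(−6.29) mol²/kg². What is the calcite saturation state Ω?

Ksp = 10^(−6.29) = 5.129×10^-7
Ω = [Ca²⁺][CO3²⁻]/Ksp = (8.42×10^-3)(0.384×10^-3) / 5.129×10^-7 = 6.30

Ω = 6.30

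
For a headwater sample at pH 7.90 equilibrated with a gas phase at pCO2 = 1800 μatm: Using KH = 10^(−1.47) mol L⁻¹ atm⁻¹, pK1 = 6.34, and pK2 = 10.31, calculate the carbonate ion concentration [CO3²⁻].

[CO2*] = KH · pCO2 = 10^(−1.47) × 1800×10^-6 = 6.099×10^-5 mol/L
α₀ = 1/(1 + K1/[H⁺] + K1K2/[H⁺]²) = 1/(1 + 10^+1.56 + 10^-0.85) = 0.02670
DIC = [CO2*]/α₀ = 6.099×10^-5 / 0.02670 = 2.284 mmol/L
[CO3²⁻] = α₂·DIC; α₂ = 0.003772, so [CO3²⁻] = 0.003772 × 2.284 = 0.00862 mmol/L = 8.62 μmol/L

[CO3²⁻] = 8.62 μmol/L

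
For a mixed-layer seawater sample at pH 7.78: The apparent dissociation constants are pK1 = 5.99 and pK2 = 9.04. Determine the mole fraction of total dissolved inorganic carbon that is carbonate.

α₂ = 1 / (1 + [H⁺]/K2 + [H⁺]²/(K1K2)) = 1 / (1 + 10^+1.26 + 10^-0.53)
   = 1 / (1 + 18.197 + 0.29512) = 1/19.492 = 0.05130

α₂ = 0.0513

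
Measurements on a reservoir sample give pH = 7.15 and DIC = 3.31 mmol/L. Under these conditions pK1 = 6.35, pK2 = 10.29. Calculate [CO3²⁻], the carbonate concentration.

[CO3²⁻] = 2.07 μmol/L

α₂ = 1 / (1 + [H⁺]/K2 + [H⁺]²/(K1K2)) = 1 / (1 + 10^+3.14 + 10^+2.34)
   = 1 / (1 + 1380.4 + 218.78) = 1/1600.2 = 0.0006249
[CO3²⁻] = α₂ × DIC = 0.0006249 × 3.31 = 0.00207 mmol/L = 2.07 μmol/L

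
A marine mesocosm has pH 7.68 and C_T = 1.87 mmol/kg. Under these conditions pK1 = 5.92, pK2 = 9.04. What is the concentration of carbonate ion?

[CO3²⁻] = 0.0769 mmol/kg

α₂ = 1 / (1 + [H⁺]/K2 + [H⁺]²/(K1K2)) = 1 / (1 + 10^+1.36 + 10^-0.40)
   = 1 / (1 + 22.909 + 0.39811) = 1/24.307 = 0.04114
[CO3²⁻] = α₂ × DIC = 0.04114 × 1.87 = 0.0769 mmol/kg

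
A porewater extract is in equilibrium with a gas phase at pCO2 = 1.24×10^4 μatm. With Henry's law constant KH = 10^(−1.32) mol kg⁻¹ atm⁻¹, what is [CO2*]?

KH = 10^(−1.32) = 4.786×10^-2 mol kg⁻¹ atm⁻¹
[CO2*] = KH · pCO2 = 4.786×10^-2 × 1.24×10^4×10^-6 atm = 5.94×10^-4 mol/kg

[CO2*] = 594 μmol/kg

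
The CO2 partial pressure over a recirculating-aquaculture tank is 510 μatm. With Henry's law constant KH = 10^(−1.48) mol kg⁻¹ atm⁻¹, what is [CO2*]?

KH = 10^(−1.48) = 3.311×10^-2 mol kg⁻¹ atm⁻¹
[CO2*] = KH · pCO2 = 3.311×10^-2 × 510×10^-6 atm = 1.69×10^-5 mol/kg

[CO2*] = 16.9 μmol/kg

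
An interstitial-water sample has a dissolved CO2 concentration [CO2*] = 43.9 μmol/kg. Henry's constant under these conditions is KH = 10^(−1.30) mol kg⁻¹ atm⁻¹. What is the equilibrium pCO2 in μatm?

KH = 10^(−1.30) = 5.012×10^-2 mol kg⁻¹ atm⁻¹
pCO2 = [CO2*]/KH = 43.9×10^-6 / 5.012×10^-2 = 8.76×10^-4 atm = 876 μatm

pCO2 = 876 μatm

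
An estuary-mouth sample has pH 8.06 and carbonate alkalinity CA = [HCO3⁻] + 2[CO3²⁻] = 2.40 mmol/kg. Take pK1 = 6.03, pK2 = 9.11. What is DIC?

DIC = 2.24 mmol/kg

CA = [HCO3⁻] + 2[CO3²⁻] = (α₁ + 2α₂)·DIC
At pH 8.06: [H⁺]/K1 = 10^-2.03 = 0.0093325, K2/[H⁺] = 10^-1.05 = 0.089125
α₁ = 1/(1 + 0.0093325 + 0.089125) = 1/1.0985 = 0.9104; α₂ = α₁·K2/[H⁺] = 0.08114
α₁ + 2α₂ = 1.0726
DIC = CA / (α₁ + 2α₂) = 2.40 / 1.0726 = 2.24 mmol/kg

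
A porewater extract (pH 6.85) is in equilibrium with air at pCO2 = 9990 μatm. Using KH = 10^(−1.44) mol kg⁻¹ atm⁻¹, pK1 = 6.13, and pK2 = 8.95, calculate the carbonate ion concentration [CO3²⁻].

[CO3²⁻] = 15.1 μmol/kg

[CO2*] = KH · pCO2 = 10^(−1.44) × 9990×10^-6 = 3.627×10^-4 mol/kg
α₀ = 1/(1 + K1/[H⁺] + K1K2/[H⁺]²) = 1/(1 + 10^+0.72 + 10^-1.38) = 0.1590
DIC = [CO2*]/α₀ = 3.627×10^-4 / 0.1590 = 2.281 mmol/kg
[CO3²⁻] = α₂·DIC; α₂ = 0.006628, so [CO3²⁻] = 0.006628 × 2.281 = 0.0151 mmol/kg = 15.1 μmol/kg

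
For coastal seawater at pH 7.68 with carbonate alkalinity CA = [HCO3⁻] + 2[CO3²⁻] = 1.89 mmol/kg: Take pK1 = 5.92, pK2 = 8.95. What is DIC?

CA = [HCO3⁻] + 2[CO3²⁻] = (α₁ + 2α₂)·DIC
At pH 7.68: [H⁺]/K1 = 10^-1.76 = 0.017378, K2/[H⁺] = 10^-1.27 = 0.053703
α₁ = 1/(1 + 0.017378 + 0.053703) = 1/1.0711 = 0.9336; α₂ = α₁·K2/[H⁺] = 0.05014
α₁ + 2α₂ = 1.0339
DIC = CA / (α₁ + 2α₂) = 1.89 / 1.0339 = 1.83 mmol/kg

DIC = 1.83 mmol/kg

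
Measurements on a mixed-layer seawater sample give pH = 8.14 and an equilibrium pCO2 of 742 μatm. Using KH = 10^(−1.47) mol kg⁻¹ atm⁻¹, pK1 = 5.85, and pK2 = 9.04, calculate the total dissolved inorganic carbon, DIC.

DIC = 5.54 mmol/kg

[CO2*] = KH · pCO2 = 10^(−1.47) × 742×10^-6 = 2.514×10^-5 mol/kg
α₀ = 1/(1 + K1/[H⁺] + K1K2/[H⁺]²) = 1/(1 + 10^+2.29 + 10^+1.39) = 0.004534
DIC = [CO2*]/α₀ = 2.514×10^-5 / 0.004534 = 5.54 mmol/kg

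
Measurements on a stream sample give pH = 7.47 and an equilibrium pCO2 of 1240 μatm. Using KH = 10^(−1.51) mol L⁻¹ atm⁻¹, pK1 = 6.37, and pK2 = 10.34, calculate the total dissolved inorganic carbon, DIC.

DIC = 0.521 mmol/L

[CO2*] = KH · pCO2 = 10^(−1.51) × 1240×10^-6 = 3.832×10^-5 mol/L
α₀ = 1/(1 + K1/[H⁺] + K1K2/[H⁺]²) = 1/(1 + 10^+1.10 + 10^-1.77) = 0.07350
DIC = [CO2*]/α₀ = 3.832×10^-5 / 0.07350 = 0.521 mmol/L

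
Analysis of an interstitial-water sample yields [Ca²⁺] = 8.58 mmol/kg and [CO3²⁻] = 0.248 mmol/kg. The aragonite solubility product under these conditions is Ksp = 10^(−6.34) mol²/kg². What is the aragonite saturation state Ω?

Ω = 4.66

Ksp = 10^(−6.34) = 4.571×10^-7
Ω = [Ca²⁺][CO3²⁻]/Ksp = (8.58×10^-3)(0.248×10^-3) / 4.571×10^-7 = 4.66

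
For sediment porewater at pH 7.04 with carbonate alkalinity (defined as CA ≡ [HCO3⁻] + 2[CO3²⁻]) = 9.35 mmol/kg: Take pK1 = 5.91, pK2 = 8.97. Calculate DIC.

CA = [HCO3⁻] + 2[CO3²⁻] = (α₁ + 2α₂)·DIC
At pH 7.04: [H⁺]/K1 = 10^-1.13 = 0.074131, K2/[H⁺] = 10^-1.93 = 0.011749
α₁ = 1/(1 + 0.074131 + 0.011749) = 1/1.0859 = 0.9209; α₂ = α₁·K2/[H⁺] = 0.01082
α₁ + 2α₂ = 0.9426
DIC = CA / (α₁ + 2α₂) = 9.35 / 0.9426 = 9.92 mmol/kg

DIC = 9.92 mmol/kg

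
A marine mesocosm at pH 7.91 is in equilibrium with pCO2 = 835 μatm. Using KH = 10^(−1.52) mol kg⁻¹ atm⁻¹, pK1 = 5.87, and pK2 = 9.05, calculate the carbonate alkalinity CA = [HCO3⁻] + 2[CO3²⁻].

[CO2*] = KH · pCO2 = 10^(−1.52) × 835×10^-6 = 2.522×10^-5 mol/kg
α₀ = 1/(1 + K1/[H⁺] + K1K2/[H⁺]²) = 1/(1 + 10^+2.04 + 10^+0.90) = 0.008432
DIC = [CO2*]/α₀ = 2.522×10^-5 / 0.008432 = 2.990 mmol/kg
CA = (α₁ + 2α₂)·DIC = (0.9246 + 2×0.06698) × 2.990 = 3.17 mmol/kg

CA = 3.17 mmol/kg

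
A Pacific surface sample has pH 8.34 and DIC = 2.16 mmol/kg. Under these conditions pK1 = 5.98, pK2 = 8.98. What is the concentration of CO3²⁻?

[CO3²⁻] = 0.401 mmol/kg

α₂ = 1 / (1 + [H⁺]/K2 + [H⁺]²/(K1K2)) = 1 / (1 + 10^+0.64 + 10^-1.72)
   = 1 / (1 + 4.3652 + 0.019055) = 1/5.3842 = 0.1857
[CO3²⁻] = α₂ × DIC = 0.1857 × 2.16 = 0.401 mmol/kg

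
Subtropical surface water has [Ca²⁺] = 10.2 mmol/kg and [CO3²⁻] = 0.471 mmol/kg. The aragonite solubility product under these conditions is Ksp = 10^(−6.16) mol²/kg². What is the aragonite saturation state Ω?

Ksp = 10^(−6.16) = 6.918×10^-7
Ω = [Ca²⁺][CO3²⁻]/Ksp = (10.2×10^-3)(0.471×10^-3) / 6.918×10^-7 = 6.94

Ω = 6.94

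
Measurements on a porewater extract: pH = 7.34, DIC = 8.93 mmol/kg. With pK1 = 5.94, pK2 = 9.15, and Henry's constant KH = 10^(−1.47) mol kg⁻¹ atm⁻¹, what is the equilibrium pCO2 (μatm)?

α₀ = 1 / (1 + K1/[H⁺] + K1K2/[H⁺]²) = 1 / (1 + 10^+1.40 + 10^-0.41)
   = 1 / (1 + 25.119 + 0.38905) = 1/26.508 = 0.03772
[CO2*] = α₀ × DIC = 0.03772 × 8.93 = 0.3369 mmol/kg
pCO2 = [CO2*]/KH = 3.369×10^-4 / 3.388×10^-2 = 9940 μatm

pCO2 = 9940 μatm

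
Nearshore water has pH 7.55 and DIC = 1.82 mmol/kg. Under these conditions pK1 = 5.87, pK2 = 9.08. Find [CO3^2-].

α₂ = 1 / (1 + [H⁺]/K2 + [H⁺]²/(K1K2)) = 1 / (1 + 10^+1.53 + 10^-0.15)
   = 1 / (1 + 33.884 + 0.70795) = 1/35.592 = 0.02810
[CO3²⁻] = α₂ × DIC = 0.02810 × 1.82 = 0.0511 mmol/kg

[CO3²⁻] = 0.0511 mmol/kg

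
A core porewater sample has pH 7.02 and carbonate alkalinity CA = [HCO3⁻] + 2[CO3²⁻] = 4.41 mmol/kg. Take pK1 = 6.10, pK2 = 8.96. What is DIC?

CA = [HCO3⁻] + 2[CO3²⁻] = (α₁ + 2α₂)·DIC
At pH 7.02: [H⁺]/K1 = 10^-0.92 = 0.12023, K2/[H⁺] = 10^-1.94 = 0.011482
α₁ = 1/(1 + 0.12023 + 0.011482) = 1/1.1317 = 0.8836; α₂ = α₁·K2/[H⁺] = 0.01015
α₁ + 2α₂ = 0.9039
DIC = CA / (α₁ + 2α₂) = 4.41 / 0.9039 = 4.88 mmol/kg

DIC = 4.88 mmol/kg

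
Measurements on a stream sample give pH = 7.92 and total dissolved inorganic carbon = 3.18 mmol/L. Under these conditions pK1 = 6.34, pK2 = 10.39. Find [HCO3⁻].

[HCO3⁻] = 3.09 mmol/L

α₁ = 1 / (1 + [H⁺]/K1 + K2/[H⁺]) = 1 / (1 + 10^-1.58 + 10^-2.47)
   = 1 / (1 + 0.026303 + 0.0033884) = 1/1.0297 = 0.9712
[HCO3⁻] = α₁ × DIC = 0.9712 × 3.18 = 3.09 mmol/L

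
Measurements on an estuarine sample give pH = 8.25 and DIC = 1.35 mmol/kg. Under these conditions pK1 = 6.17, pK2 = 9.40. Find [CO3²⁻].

[CO3²⁻] = 0.0886 mmol/kg

α₂ = 1 / (1 + [H⁺]/K2 + [H⁺]²/(K1K2)) = 1 / (1 + 10^+1.15 + 10^-0.93)
   = 1 / (1 + 14.125 + 0.11749) = 1/15.243 = 0.06560
[CO3²⁻] = α₂ × DIC = 0.06560 × 1.35 = 0.0886 mmol/kg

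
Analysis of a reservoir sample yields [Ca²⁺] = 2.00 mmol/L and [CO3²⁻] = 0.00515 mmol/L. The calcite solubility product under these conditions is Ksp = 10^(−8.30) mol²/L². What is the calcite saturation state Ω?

Ω = 2.06

Ksp = 10^(−8.30) = 5.012×10^-9
Ω = [Ca²⁺][CO3²⁻]/Ksp = (2.00×10^-3)(0.00515×10^-3) / 5.012×10^-9 = 2.06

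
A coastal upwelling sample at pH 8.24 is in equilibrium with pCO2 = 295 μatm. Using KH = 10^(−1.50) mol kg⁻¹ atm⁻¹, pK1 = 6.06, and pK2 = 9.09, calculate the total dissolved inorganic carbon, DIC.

DIC = 1.62 mmol/kg

[CO2*] = KH · pCO2 = 10^(−1.50) × 295×10^-6 = 9.329×10^-6 mol/kg
α₀ = 1/(1 + K1/[H⁺] + K1K2/[H⁺]²) = 1/(1 + 10^+2.18 + 10^+1.33) = 0.005756
DIC = [CO2*]/α₀ = 9.329×10^-6 / 0.005756 = 1.62 mmol/kg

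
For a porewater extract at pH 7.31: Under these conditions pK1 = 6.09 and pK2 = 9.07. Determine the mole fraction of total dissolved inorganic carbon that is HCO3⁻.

α₁ = 0.928

α₁ = 1 / (1 + [H⁺]/K1 + K2/[H⁺]) = 1 / (1 + 10^-1.22 + 10^-1.76)
   = 1 / (1 + 0.060256 + 0.017378) = 1/1.0776 = 0.9280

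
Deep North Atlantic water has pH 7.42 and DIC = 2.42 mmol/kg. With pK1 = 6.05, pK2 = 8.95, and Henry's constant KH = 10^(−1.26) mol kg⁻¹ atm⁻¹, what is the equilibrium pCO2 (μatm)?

pCO2 = 1750 μatm

α₀ = 1 / (1 + K1/[H⁺] + K1K2/[H⁺]²) = 1 / (1 + 10^+1.37 + 10^-0.16)
   = 1 / (1 + 23.442 + 0.69183) = 1/25.134 = 0.03979
[CO2*] = α₀ × DIC = 0.03979 × 2.42 = 0.09628 mmol/kg
pCO2 = [CO2*]/KH = 9.628×10^-5 / 5.495×10^-2 = 1750 μatm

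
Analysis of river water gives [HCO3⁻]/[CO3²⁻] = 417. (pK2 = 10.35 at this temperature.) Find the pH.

pH = 7.73

From K2 = [H⁺][CO3²⁻]/[HCO3⁻]:  pH = pK2 − log₁₀([HCO3⁻]/[CO3²⁻])
log₁₀(417) = +2.620
pH = 10.35 − (+2.620) = 7.73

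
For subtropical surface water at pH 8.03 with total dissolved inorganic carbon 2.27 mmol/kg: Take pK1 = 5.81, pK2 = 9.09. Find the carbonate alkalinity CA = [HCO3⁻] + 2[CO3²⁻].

CA = 2.44 mmol/kg

CA = [HCO3⁻] + 2[CO3²⁻] = (α₁ + 2α₂)·DIC
At pH 8.03: [H⁺]/K1 = 10^-2.22 = 0.0060256, K2/[H⁺] = 10^-1.06 = 0.087096
α₁ = 1/(1 + 0.0060256 + 0.087096) = 1/1.0931 = 0.9148; α₂ = α₁·K2/[H⁺] = 0.07968
α₁ + 2α₂ = 1.0742
CA = 1.0742 × 2.27 = 2.44 mmol/kg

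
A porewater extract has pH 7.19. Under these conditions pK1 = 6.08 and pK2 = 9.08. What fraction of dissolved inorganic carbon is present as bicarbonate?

α₁ = 1 / (1 + [H⁺]/K1 + K2/[H⁺]) = 1 / (1 + 10^-1.11 + 10^-1.89)
   = 1 / (1 + 0.077625 + 0.012882) = 1/1.0905 = 0.9170

α₁ = 0.917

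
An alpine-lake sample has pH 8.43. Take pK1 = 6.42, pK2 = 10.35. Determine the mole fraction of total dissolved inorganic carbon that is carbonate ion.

α₂ = 1 / (1 + [H⁺]/K2 + [H⁺]²/(K1K2)) = 1 / (1 + 10^+1.92 + 10^-0.09)
   = 1 / (1 + 83.176 + 0.81283) = 1/84.989 = 0.01177

α₂ = 0.0118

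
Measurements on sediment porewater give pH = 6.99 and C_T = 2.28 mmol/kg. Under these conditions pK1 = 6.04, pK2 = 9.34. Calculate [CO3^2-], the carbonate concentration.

α₂ = 1 / (1 + [H⁺]/K2 + [H⁺]²/(K1K2)) = 1 / (1 + 10^+2.35 + 10^+1.40)
   = 1 / (1 + 223.87 + 25.119) = 1/249.99 = 0.004000
[CO3²⁻] = α₂ × DIC = 0.004000 × 2.28 = 0.00912 mmol/kg = 9.12 μmol/kg

[CO3²⁻] = 9.12 μmol/kg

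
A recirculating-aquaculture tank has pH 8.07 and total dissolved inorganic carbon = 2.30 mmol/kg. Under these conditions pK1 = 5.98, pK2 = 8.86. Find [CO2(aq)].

α₀ = 1 / (1 + K1/[H⁺] + K1K2/[H⁺]²) = 1 / (1 + 10^+2.09 + 10^+1.30)
   = 1 / (1 + 123.03 + 19.953) = 1/143.98 = 0.006945
[CO2*] = α₀ × DIC = 0.006945 × 2.30 = 0.0160 mmol/kg = 16.0 μmol/kg

[CO2*] = 16.0 μmol/kg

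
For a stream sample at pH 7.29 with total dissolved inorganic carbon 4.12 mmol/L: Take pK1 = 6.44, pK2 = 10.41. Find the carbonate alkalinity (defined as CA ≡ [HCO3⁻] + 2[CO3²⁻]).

CA = [HCO3⁻] + 2[CO3²⁻] = (α₁ + 2α₂)·DIC
At pH 7.29: [H⁺]/K1 = 10^-0.85 = 0.14125, K2/[H⁺] = 10^-3.12 = 0.00075858
α₁ = 1/(1 + 0.14125 + 0.00075858) = 1/1.1420 = 0.8756; α₂ = α₁·K2/[H⁺] = 0.0006642
α₁ + 2α₂ = 0.8770
CA = 0.8770 × 4.12 = 3.61 mmol/L

CA = 3.61 mmol/L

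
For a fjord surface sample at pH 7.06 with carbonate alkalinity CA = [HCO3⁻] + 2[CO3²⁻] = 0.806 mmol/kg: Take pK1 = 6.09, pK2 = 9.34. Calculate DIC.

DIC = 0.887 mmol/kg

CA = [HCO3⁻] + 2[CO3²⁻] = (α₁ + 2α₂)·DIC
At pH 7.06: [H⁺]/K1 = 10^-0.97 = 0.10715, K2/[H⁺] = 10^-2.28 = 0.0052481
α₁ = 1/(1 + 0.10715 + 0.0052481) = 1/1.1124 = 0.8990; α₂ = α₁·K2/[H⁺] = 0.004718
α₁ + 2α₂ = 0.9084
DIC = CA / (α₁ + 2α₂) = 0.806 / 0.9084 = 0.887 mmol/kg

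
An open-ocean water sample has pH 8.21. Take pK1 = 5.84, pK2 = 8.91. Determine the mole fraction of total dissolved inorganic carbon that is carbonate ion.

α₂ = 0.166

α₂ = 1 / (1 + [H⁺]/K2 + [H⁺]²/(K1K2)) = 1 / (1 + 10^+0.70 + 10^-1.67)
   = 1 / (1 + 5.0119 + 0.021380) = 1/6.0333 = 0.1657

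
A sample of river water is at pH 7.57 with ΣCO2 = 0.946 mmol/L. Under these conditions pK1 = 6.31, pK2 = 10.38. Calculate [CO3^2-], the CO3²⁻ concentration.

α₂ = 1 / (1 + [H⁺]/K2 + [H⁺]²/(K1K2)) = 1 / (1 + 10^+2.81 + 10^+1.55)
   = 1 / (1 + 645.65 + 35.481) = 1/682.14 = 0.001466
[CO3²⁻] = α₂ × DIC = 0.001466 × 0.946 = 0.00139 mmol/L = 1.39 μmol/L

[CO3²⁻] = 1.39 μmol/L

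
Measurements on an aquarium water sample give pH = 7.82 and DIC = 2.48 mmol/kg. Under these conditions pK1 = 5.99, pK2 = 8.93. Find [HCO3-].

[HCO3⁻] = 2.27 mmol/kg

α₁ = 1 / (1 + [H⁺]/K1 + K2/[H⁺]) = 1 / (1 + 10^-1.83 + 10^-1.11)
   = 1 / (1 + 0.014791 + 0.077625) = 1/1.0924 = 0.9154
[HCO3⁻] = α₁ × DIC = 0.9154 × 2.48 = 2.27 mmol/kg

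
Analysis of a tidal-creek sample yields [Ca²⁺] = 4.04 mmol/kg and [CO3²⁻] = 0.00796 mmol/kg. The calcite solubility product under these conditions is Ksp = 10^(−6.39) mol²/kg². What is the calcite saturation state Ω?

Ω = 0.0789

Ksp = 10^(−6.39) = 4.074×10^-7
Ω = [Ca²⁺][CO3²⁻]/Ksp = (4.04×10^-3)(0.00796×10^-3) / 4.074×10^-7 = 0.0789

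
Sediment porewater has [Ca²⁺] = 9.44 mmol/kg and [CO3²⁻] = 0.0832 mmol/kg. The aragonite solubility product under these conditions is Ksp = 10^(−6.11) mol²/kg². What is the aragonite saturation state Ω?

Ω = 1.01

Ksp = 10^(−6.11) = 7.762×10^-7
Ω = [Ca²⁺][CO3²⁻]/Ksp = (9.44×10^-3)(0.0832×10^-3) / 7.762×10^-7 = 1.01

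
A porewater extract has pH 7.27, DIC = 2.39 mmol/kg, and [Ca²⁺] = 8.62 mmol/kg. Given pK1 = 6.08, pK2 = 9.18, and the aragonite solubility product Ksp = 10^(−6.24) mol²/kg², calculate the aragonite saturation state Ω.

Ω = 0.409

α₂ = 1 / (1 + [H⁺]/K2 + [H⁺]²/(K1K2)) = 1 / (1 + 10^+1.91 + 10^+0.72)
   = 1 / (1 + 81.283 + 5.2481) = 1/87.531 = 0.01142
[CO3²⁻] = α₂ × DIC = 0.01142 × 2.39 = 0.02730 mmol/kg
Ksp = 10^(−6.24) = 5.754×10^-7
Ω = [Ca²⁺][CO3²⁻]/Ksp = (8.62×10^-3)(2.730×10^-5) / 5.754×10^-7 = 0.409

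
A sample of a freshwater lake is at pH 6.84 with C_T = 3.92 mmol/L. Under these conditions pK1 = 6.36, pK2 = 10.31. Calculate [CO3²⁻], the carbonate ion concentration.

[CO3²⁻] = 0.998 μmol/L

α₂ = 1 / (1 + [H⁺]/K2 + [H⁺]²/(K1K2)) = 1 / (1 + 10^+3.47 + 10^+2.99)
   = 1 / (1 + 2951.2 + 977.24) = 1/3929.4 = 0.0002545
[CO3²⁻] = α₂ × DIC = 0.0002545 × 3.92 = 0.000998 mmol/L = 0.998 μmol/L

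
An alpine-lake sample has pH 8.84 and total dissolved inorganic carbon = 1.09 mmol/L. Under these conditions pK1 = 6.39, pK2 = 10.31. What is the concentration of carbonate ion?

α₂ = 1 / (1 + [H⁺]/K2 + [H⁺]²/(K1K2)) = 1 / (1 + 10^+1.47 + 10^-0.98)
   = 1 / (1 + 29.512 + 0.10471) = 1/30.617 = 0.03266
[CO3²⁻] = α₂ × DIC = 0.03266 × 1.09 = 0.0356 mmol/L

[CO3²⁻] = 0.0356 mmol/L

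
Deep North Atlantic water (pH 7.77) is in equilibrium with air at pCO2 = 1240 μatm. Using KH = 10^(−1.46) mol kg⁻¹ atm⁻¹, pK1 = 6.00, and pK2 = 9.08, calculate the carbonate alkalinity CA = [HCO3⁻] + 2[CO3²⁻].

CA = 2.78 mmol/kg

[CO2*] = KH · pCO2 = 10^(−1.46) × 1240×10^-6 = 4.300×10^-5 mol/kg
α₀ = 1/(1 + K1/[H⁺] + K1K2/[H⁺]²) = 1/(1 + 10^+1.77 + 10^+0.46) = 0.01593
DIC = [CO2*]/α₀ = 4.300×10^-5 / 0.01593 = 2.699 mmol/kg
CA = (α₁ + 2α₂)·DIC = (0.9381 + 2×0.04595) × 2.699 = 2.78 mmol/kg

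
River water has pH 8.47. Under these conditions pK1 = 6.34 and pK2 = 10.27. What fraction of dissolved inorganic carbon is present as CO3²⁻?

α₂ = 0.0155

α₂ = 1 / (1 + [H⁺]/K2 + [H⁺]²/(K1K2)) = 1 / (1 + 10^+1.80 + 10^-0.33)
   = 1 / (1 + 63.096 + 0.46774) = 1/64.563 = 0.01549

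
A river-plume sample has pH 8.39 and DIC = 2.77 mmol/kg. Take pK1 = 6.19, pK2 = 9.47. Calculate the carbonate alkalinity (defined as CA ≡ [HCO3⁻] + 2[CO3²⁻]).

CA = 2.97 mmol/kg

CA = [HCO3⁻] + 2[CO3²⁻] = (α₁ + 2α₂)·DIC
At pH 8.39: [H⁺]/K1 = 10^-2.20 = 0.0063096, K2/[H⁺] = 10^-1.08 = 0.083176
α₁ = 1/(1 + 0.0063096 + 0.083176) = 1/1.0895 = 0.9179; α₂ = α₁·K2/[H⁺] = 0.07634
α₁ + 2α₂ = 1.0706
CA = 1.0706 × 2.77 = 2.97 mmol/kg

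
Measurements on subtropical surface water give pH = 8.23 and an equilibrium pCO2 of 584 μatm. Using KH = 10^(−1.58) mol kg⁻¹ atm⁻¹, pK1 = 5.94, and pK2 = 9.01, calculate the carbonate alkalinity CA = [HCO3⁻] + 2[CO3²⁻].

[CO2*] = KH · pCO2 = 10^(−1.58) × 584×10^-6 = 1.536×10^-5 mol/kg
α₀ = 1/(1 + K1/[H⁺] + K1K2/[H⁺]²) = 1/(1 + 10^+2.29 + 10^+1.51) = 0.004379
DIC = [CO2*]/α₀ = 1.536×10^-5 / 0.004379 = 3.508 mmol/kg
CA = (α₁ + 2α₂)·DIC = (0.8539 + 2×0.1417) × 3.508 = 3.99 mmol/kg

CA = 3.99 mmol/kg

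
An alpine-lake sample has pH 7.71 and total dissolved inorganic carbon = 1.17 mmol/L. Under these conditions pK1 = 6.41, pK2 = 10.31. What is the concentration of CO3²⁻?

α₂ = 1 / (1 + [H⁺]/K2 + [H⁺]²/(K1K2)) = 1 / (1 + 10^+2.60 + 10^+1.30)
   = 1 / (1 + 398.11 + 19.953) = 1/419.06 = 0.002386
[CO3²⁻] = α₂ × DIC = 0.002386 × 1.17 = 0.00279 mmol/L = 2.79 μmol/L

[CO3²⁻] = 2.79 μmol/L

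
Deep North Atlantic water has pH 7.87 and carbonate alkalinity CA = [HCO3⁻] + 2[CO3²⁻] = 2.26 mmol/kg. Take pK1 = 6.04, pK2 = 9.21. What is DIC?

CA = [HCO3⁻] + 2[CO3²⁻] = (α₁ + 2α₂)·DIC
At pH 7.87: [H⁺]/K1 = 10^-1.83 = 0.014791, K2/[H⁺] = 10^-1.34 = 0.045709
α₁ = 1/(1 + 0.014791 + 0.045709) = 1/1.0605 = 0.9430; α₂ = α₁·K2/[H⁺] = 0.04310
α₁ + 2α₂ = 1.0292
DIC = CA / (α₁ + 2α₂) = 2.26 / 1.0292 = 2.20 mmol/kg

DIC = 2.20 mmol/kg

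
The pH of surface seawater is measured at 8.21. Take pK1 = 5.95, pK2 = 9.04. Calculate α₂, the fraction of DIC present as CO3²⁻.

α₂ = 1 / (1 + [H⁺]/K2 + [H⁺]²/(K1K2)) = 1 / (1 + 10^+0.83 + 10^-1.43)
   = 1 / (1 + 6.7608 + 0.037154) = 1/7.7980 = 0.1282

α₂ = 0.128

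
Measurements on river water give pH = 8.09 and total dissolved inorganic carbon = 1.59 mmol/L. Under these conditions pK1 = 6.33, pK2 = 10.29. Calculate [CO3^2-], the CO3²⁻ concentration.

[CO3²⁻] = 9.80 μmol/L

α₂ = 1 / (1 + [H⁺]/K2 + [H⁺]²/(K1K2)) = 1 / (1 + 10^+2.20 + 10^+0.44)
   = 1 / (1 + 158.49 + 2.7542) = 1/162.24 = 0.006164
[CO3²⁻] = α₂ × DIC = 0.006164 × 1.59 = 0.00980 mmol/L = 9.80 μmol/L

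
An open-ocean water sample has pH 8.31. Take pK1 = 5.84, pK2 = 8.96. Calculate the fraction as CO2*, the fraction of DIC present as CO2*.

α₀ = 1 / (1 + K1/[H⁺] + K1K2/[H⁺]²) = 1 / (1 + 10^+2.47 + 10^+1.82)
   = 1 / (1 + 295.12 + 66.069) = 1/362.19 = 0.002761

α₀ = 0.00276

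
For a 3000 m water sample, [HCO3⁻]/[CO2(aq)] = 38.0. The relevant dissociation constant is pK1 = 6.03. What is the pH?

pH = 7.61

From K1 = [H⁺][HCO3⁻]/[CO2(aq)]:  pH = pK1 + log₁₀([HCO3⁻]/[CO2(aq)])
log₁₀(38.0) = +1.580
pH = 6.03 + (+1.580) = 7.61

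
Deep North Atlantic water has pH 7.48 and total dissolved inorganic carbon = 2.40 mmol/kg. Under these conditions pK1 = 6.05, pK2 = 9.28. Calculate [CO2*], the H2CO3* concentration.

[CO2*] = 0.0847 mmol/kg

α₀ = 1 / (1 + K1/[H⁺] + K1K2/[H⁺]²) = 1 / (1 + 10^+1.43 + 10^-0.37)
   = 1 / (1 + 26.915 + 0.42658) = 1/28.342 = 0.03528
[CO2*] = α₀ × DIC = 0.03528 × 2.40 = 0.0847 mmol/kg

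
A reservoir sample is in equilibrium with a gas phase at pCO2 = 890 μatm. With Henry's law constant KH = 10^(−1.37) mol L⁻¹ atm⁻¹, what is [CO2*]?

[CO2*] = 38.0 μmol/L

KH = 10^(−1.37) = 4.266×10^-2 mol L⁻¹ atm⁻¹
[CO2*] = KH · pCO2 = 4.266×10^-2 × 890×10^-6 atm = 3.80×10^-5 mol/L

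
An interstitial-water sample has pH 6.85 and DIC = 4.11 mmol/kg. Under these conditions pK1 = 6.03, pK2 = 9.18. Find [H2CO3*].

[CO2*] = 0.538 mmol/kg

α₀ = 1 / (1 + K1/[H⁺] + K1K2/[H⁺]²) = 1 / (1 + 10^+0.82 + 10^-1.51)
   = 1 / (1 + 6.6069 + 0.030903) = 1/7.6378 = 0.1309
[CO2*] = α₀ × DIC = 0.1309 × 4.11 = 0.538 mmol/kg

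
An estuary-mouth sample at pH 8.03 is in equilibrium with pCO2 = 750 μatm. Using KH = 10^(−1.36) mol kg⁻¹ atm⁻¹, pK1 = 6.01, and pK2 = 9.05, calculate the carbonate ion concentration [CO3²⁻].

[CO2*] = KH · pCO2 = 10^(−1.36) × 750×10^-6 = 3.274×10^-5 mol/kg
α₀ = 1/(1 + K1/[H⁺] + K1K2/[H⁺]²) = 1/(1 + 10^+2.02 + 10^+1.00) = 0.008642
DIC = [CO2*]/α₀ = 3.274×10^-5 / 0.008642 = 3.788 mmol/kg
[CO3²⁻] = α₂·DIC; α₂ = 0.08642, so [CO3²⁻] = 0.08642 × 3.788 = 0.327 mmol/kg

[CO3²⁻] = 0.327 mmol/kg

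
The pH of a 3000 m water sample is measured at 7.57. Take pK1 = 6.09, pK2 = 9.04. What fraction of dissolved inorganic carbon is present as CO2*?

α₀ = 0.0310

α₀ = 1 / (1 + K1/[H⁺] + K1K2/[H⁺]²) = 1 / (1 + 10^+1.48 + 10^+0.01)
   = 1 / (1 + 30.200 + 1.0233) = 1/32.223 = 0.03103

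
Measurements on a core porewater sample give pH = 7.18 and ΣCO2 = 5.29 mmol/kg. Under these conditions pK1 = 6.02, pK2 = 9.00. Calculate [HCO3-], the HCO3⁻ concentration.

[HCO3⁻] = 4.88 mmol/kg

α₁ = 1 / (1 + [H⁺]/K1 + K2/[H⁺]) = 1 / (1 + 10^-1.16 + 10^-1.82)
   = 1 / (1 + 0.069183 + 0.015136) = 1/1.0843 = 0.9222
[HCO3⁻] = α₁ × DIC = 0.9222 × 5.29 = 4.88 mmol/kg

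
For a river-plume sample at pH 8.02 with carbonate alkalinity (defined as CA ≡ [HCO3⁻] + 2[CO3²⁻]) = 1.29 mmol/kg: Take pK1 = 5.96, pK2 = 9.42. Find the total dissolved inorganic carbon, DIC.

CA = [HCO3⁻] + 2[CO3²⁻] = (α₁ + 2α₂)·DIC
At pH 8.02: [H⁺]/K1 = 10^-2.06 = 0.0087096, K2/[H⁺] = 10^-1.40 = 0.039811
α₁ = 1/(1 + 0.0087096 + 0.039811) = 1/1.0485 = 0.9537; α₂ = α₁·K2/[H⁺] = 0.03797
α₁ + 2α₂ = 1.0297
DIC = CA / (α₁ + 2α₂) = 1.29 / 1.0297 = 1.25 mmol/kg

DIC = 1.25 mmol/kg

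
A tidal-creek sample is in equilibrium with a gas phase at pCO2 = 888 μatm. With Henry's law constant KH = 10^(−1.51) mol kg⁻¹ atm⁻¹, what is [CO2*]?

KH = 10^(−1.51) = 3.090×10^-2 mol kg⁻¹ atm⁻¹
[CO2*] = KH · pCO2 = 3.090×10^-2 × 888×10^-6 atm = 2.74×10^-5 mol/kg

[CO2*] = 27.4 μmol/kg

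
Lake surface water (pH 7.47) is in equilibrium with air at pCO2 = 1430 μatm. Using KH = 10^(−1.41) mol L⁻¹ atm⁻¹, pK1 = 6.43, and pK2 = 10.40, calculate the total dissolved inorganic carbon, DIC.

DIC = 0.666 mmol/L

[CO2*] = KH · pCO2 = 10^(−1.41) × 1430×10^-6 = 5.563×10^-5 mol/L
α₀ = 1/(1 + K1/[H⁺] + K1K2/[H⁺]²) = 1/(1 + 10^+1.04 + 10^-1.89) = 0.08349
DIC = [CO2*]/α₀ = 5.563×10^-5 / 0.08349 = 0.666 mmol/L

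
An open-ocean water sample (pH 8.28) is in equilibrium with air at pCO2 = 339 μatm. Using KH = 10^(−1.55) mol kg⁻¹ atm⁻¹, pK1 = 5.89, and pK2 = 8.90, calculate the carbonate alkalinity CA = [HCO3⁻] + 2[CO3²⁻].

CA = 3.47 mmol/kg

[CO2*] = KH · pCO2 = 10^(−1.55) × 339×10^-6 = 9.554×10^-6 mol/kg
α₀ = 1/(1 + K1/[H⁺] + K1K2/[H⁺]²) = 1/(1 + 10^+2.39 + 10^+1.77) = 0.003275
DIC = [CO2*]/α₀ = 9.554×10^-6 / 0.003275 = 2.917 mmol/kg
CA = (α₁ + 2α₂)·DIC = (0.8039 + 2×0.1928) × 2.917 = 3.47 mmol/kg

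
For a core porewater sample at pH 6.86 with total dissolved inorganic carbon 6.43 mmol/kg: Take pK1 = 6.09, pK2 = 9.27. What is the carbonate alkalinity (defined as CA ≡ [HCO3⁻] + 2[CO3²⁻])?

CA = [HCO3⁻] + 2[CO3²⁻] = (α₁ + 2α₂)·DIC
At pH 6.86: [H⁺]/K1 = 10^-0.77 = 0.16982, K2/[H⁺] = 10^-2.41 = 0.0038905
α₁ = 1/(1 + 0.16982 + 0.0038905) = 1/1.1737 = 0.8520; α₂ = α₁·K2/[H⁺] = 0.003315
α₁ + 2α₂ = 0.8586
CA = 0.8586 × 6.43 = 5.52 mmol/kg

CA = 5.52 mmol/kg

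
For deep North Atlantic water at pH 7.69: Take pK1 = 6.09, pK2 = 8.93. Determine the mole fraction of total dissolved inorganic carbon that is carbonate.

α₂ = 1 / (1 + [H⁺]/K2 + [H⁺]²/(K1K2)) = 1 / (1 + 10^+1.24 + 10^-0.36)
   = 1 / (1 + 17.378 + 0.43652) = 1/18.815 = 0.05315

α₂ = 0.0532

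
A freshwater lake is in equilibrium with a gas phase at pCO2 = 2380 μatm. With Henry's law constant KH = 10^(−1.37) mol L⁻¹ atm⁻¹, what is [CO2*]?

KH = 10^(−1.37) = 4.266×10^-2 mol L⁻¹ atm⁻¹
[CO2*] = KH · pCO2 = 4.266×10^-2 × 2380×10^-6 atm = 1.02×10^-4 mol/L

[CO2*] = 102 μmol/L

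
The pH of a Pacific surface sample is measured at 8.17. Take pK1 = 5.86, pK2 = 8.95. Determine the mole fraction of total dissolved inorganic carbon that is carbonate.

α₂ = 1 / (1 + [H⁺]/K2 + [H⁺]²/(K1K2)) = 1 / (1 + 10^+0.78 + 10^-1.53)
   = 1 / (1 + 6.0256 + 0.029512) = 1/7.0551 = 0.1417

α₂ = 0.142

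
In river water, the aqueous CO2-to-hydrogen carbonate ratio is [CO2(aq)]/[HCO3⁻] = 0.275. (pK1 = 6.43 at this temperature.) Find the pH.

pH = 6.99

From K1 = [H⁺][HCO3⁻]/[CO2(aq)]:  pH = pK1 − log₁₀([CO2(aq)]/[HCO3⁻])
log₁₀(0.275) = -0.561
pH = 6.43 − (-0.561) = 6.99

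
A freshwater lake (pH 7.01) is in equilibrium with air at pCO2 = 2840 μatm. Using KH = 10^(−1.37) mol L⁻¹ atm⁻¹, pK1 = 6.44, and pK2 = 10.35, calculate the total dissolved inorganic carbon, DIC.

[CO2*] = KH · pCO2 = 10^(−1.37) × 2840×10^-6 = 1.211×10^-4 mol/L
α₀ = 1/(1 + K1/[H⁺] + K1K2/[H⁺]²) = 1/(1 + 10^+0.57 + 10^-2.77) = 0.2120
DIC = [CO2*]/α₀ = 1.211×10^-4 / 0.2120 = 0.571 mmol/L

DIC = 0.571 mmol/L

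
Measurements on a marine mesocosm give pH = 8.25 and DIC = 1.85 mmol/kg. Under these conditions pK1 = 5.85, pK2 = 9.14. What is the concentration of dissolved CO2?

α₀ = 1 / (1 + K1/[H⁺] + K1K2/[H⁺]²) = 1 / (1 + 10^+2.40 + 10^+1.51)
   = 1 / (1 + 251.19 + 32.359) = 1/284.55 = 0.003514
[CO2*] = α₀ × DIC = 0.003514 × 1.85 = 0.00650 mmol/kg = 6.50 μmol/kg

[CO2*] = 6.50 μmol/kg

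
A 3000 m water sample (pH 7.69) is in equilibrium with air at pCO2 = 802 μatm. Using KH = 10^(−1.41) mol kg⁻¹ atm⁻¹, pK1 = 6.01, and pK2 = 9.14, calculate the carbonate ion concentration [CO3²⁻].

[CO3²⁻] = 0.0530 mmol/kg

[CO2*] = KH · pCO2 = 10^(−1.41) × 802×10^-6 = 3.120×10^-5 mol/kg
α₀ = 1/(1 + K1/[H⁺] + K1K2/[H⁺]²) = 1/(1 + 10^+1.68 + 10^+0.23) = 0.01978
DIC = [CO2*]/α₀ = 3.120×10^-5 / 0.01978 = 1.578 mmol/kg
[CO3²⁻] = α₂·DIC; α₂ = 0.03359, so [CO3²⁻] = 0.03359 × 1.578 = 0.0530 mmol/kg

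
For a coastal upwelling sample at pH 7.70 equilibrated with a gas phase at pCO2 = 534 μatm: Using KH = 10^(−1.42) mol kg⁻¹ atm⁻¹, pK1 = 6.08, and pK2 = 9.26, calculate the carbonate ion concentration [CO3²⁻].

[CO3²⁻] = 0.0233 mmol/kg

[CO2*] = KH · pCO2 = 10^(−1.42) × 534×10^-6 = 2.030×10^-5 mol/kg
α₀ = 1/(1 + K1/[H⁺] + K1K2/[H⁺]²) = 1/(1 + 10^+1.62 + 10^+0.06) = 0.02281
DIC = [CO2*]/α₀ = 2.030×10^-5 / 0.02281 = 0.8899 mmol/kg
[CO3²⁻] = α₂·DIC; α₂ = 0.02619, so [CO3²⁻] = 0.02619 × 0.8899 = 0.0233 mmol/kg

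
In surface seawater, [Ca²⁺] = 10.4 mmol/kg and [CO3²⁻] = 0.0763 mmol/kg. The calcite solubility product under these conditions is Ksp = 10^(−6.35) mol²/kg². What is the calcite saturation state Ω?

Ksp = 10^(−6.35) = 4.467×10^-7
Ω = [Ca²⁺][CO3²⁻]/Ksp = (10.4×10^-3)(0.0763×10^-3) / 4.467×10^-7 = 1.78

Ω = 1.78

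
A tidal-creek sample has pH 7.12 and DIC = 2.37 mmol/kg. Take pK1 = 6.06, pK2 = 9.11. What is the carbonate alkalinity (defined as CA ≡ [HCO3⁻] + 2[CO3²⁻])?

CA = 2.20 mmol/kg

CA = [HCO3⁻] + 2[CO3²⁻] = (α₁ + 2α₂)·DIC
At pH 7.12: [H⁺]/K1 = 10^-1.06 = 0.087096, K2/[H⁺] = 10^-1.99 = 0.010233
α₁ = 1/(1 + 0.087096 + 0.010233) = 1/1.0973 = 0.9113; α₂ = α₁·K2/[H⁺] = 0.009325
α₁ + 2α₂ = 0.9300
CA = 0.9300 × 2.37 = 2.20 mmol/kg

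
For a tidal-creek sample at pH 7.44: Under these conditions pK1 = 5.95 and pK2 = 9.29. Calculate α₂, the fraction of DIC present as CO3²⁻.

α₂ = 1 / (1 + [H⁺]/K2 + [H⁺]²/(K1K2)) = 1 / (1 + 10^+1.85 + 10^+0.36)
   = 1 / (1 + 70.795 + 2.2909) = 1/74.085 = 0.01350

α₂ = 0.0135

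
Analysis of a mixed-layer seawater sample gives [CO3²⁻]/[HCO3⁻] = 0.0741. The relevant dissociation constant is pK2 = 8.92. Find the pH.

From K2 = [H⁺][CO3²⁻]/[HCO3⁻]:  pH = pK2 + log₁₀([CO3²⁻]/[HCO3⁻])
log₁₀(0.0741) = -1.130
pH = 8.92 + (-1.130) = 7.79

pH = 7.79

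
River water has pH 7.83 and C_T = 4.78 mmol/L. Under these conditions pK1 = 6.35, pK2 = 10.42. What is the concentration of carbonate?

α₂ = 1 / (1 + [H⁺]/K2 + [H⁺]²/(K1K2)) = 1 / (1 + 10^+2.59 + 10^+1.11)
   = 1 / (1 + 389.05 + 12.882) = 1/402.93 = 0.002482
[CO3²⁻] = α₂ × DIC = 0.002482 × 4.78 = 0.0119 mmol/L = 11.9 μmol/L

[CO3²⁻] = 11.9 μmol/L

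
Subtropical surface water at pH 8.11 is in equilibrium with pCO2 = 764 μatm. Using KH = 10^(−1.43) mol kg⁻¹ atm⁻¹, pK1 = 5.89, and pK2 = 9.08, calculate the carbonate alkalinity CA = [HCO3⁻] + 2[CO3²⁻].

[CO2*] = KH · pCO2 = 10^(−1.43) × 764×10^-6 = 2.839×10^-5 mol/kg
α₀ = 1/(1 + K1/[H⁺] + K1K2/[H⁺]²) = 1/(1 + 10^+2.22 + 10^+1.25) = 0.005413
DIC = [CO2*]/α₀ = 2.839×10^-5 / 0.005413 = 5.244 mmol/kg
CA = (α₁ + 2α₂)·DIC = (0.8983 + 2×0.09626) × 5.244 = 5.72 mmol/kg

CA = 5.72 mmol/kg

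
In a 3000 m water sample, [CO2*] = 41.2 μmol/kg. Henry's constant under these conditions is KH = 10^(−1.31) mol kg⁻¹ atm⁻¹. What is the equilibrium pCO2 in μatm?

pCO2 = 841 μatm

KH = 10^(−1.31) = 4.898×10^-2 mol kg⁻¹ atm⁻¹
pCO2 = [CO2*]/KH = 41.2×10^-6 / 4.898×10^-2 = 8.41×10^-4 atm = 841 μatm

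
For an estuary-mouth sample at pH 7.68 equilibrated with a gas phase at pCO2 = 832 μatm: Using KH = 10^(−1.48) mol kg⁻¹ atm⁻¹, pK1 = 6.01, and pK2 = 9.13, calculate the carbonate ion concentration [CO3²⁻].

[CO2*] = KH · pCO2 = 10^(−1.48) × 832×10^-6 = 2.755×10^-5 mol/kg
α₀ = 1/(1 + K1/[H⁺] + K1K2/[H⁺]²) = 1/(1 + 10^+1.67 + 10^+0.22) = 0.02023
DIC = [CO2*]/α₀ = 2.755×10^-5 / 0.02023 = 1.362 mmol/kg
[CO3²⁻] = α₂·DIC; α₂ = 0.03357, so [CO3²⁻] = 0.03357 × 1.362 = 0.0457 mmol/kg

[CO3²⁻] = 0.0457 mmol/kg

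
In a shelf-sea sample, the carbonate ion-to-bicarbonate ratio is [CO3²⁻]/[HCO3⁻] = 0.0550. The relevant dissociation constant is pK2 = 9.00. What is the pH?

From K2 = [H⁺][CO3²⁻]/[HCO3⁻]:  pH = pK2 + log₁₀([CO3²⁻]/[HCO3⁻])
log₁₀(0.0550) = -1.260
pH = 9.00 + (-1.260) = 7.74

pH = 7.74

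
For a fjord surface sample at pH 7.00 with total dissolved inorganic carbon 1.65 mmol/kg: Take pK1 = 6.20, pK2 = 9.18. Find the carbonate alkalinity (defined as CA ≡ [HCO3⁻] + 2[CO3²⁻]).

CA = 1.43 mmol/kg

CA = [HCO3⁻] + 2[CO3²⁻] = (α₁ + 2α₂)·DIC
At pH 7.00: [H⁺]/K1 = 10^-0.80 = 0.15849, K2/[H⁺] = 10^-2.18 = 0.0066069
α₁ = 1/(1 + 0.15849 + 0.0066069) = 1/1.1651 = 0.8583; α₂ = α₁·K2/[H⁺] = 0.005671
α₁ + 2α₂ = 0.8696
CA = 0.8696 × 1.65 = 1.43 mmol/kg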